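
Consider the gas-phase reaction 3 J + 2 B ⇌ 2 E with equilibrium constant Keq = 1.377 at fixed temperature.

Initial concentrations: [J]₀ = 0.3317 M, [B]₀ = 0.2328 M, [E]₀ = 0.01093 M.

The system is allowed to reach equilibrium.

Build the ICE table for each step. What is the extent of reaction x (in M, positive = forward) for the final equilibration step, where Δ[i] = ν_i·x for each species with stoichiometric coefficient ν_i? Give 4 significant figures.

Q₀ = 0.0604 vs Keq = 1.377 ⇒ Q<K, forward
Step 1:
                    J           B           E
  Initial      0.3317      0.2328     0.01093
  Change     -0.04052    -0.02701     0.02701
  Equil        0.2912      0.2058     0.03794
  solve Keq expr → x = 0.01351; check Q = 1.377

x = 0.01351 M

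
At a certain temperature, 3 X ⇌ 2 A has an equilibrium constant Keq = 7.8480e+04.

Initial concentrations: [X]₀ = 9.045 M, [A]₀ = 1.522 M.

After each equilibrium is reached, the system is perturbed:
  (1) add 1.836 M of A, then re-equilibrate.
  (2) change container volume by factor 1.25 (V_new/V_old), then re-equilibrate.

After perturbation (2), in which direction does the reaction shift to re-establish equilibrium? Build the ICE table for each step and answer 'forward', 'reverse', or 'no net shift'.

Q₀ = 0.00313 vs Keq = 7.8480e+04 ⇒ Q<K, forward
Step 1:
                   X          A
  init         9.045      1.522
  Δ           -8.956       5.97
  eq         0.08943      7.492
  solve Keq expr → x = 2.985; check Q = 7.8480e+04
Then add 1.836 M of A.
Step 2:
                   X          A
  init       0.08943      9.328
  Δ            0.014  -0.009334
  eq          0.1034      9.319
  solve Keq expr → x = -0.004667; check Q = 7.8480e+04
Then change container volume by factor 1.25 (V_new/V_old).
Step 3:
                   X          A
  init       0.08275      7.455
  Δ         0.006356  -0.004237
  eq          0.0891      7.451
  solve Keq expr → x = -0.002119; check Q = 7.8480e+04

Direction: reverse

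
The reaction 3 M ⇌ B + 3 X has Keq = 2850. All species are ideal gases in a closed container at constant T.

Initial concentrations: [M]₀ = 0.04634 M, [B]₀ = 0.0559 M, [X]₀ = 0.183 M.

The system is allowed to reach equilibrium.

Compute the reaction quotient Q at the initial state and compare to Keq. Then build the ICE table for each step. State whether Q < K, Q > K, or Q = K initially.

Q₀ = 3.443 vs Keq = 2850 ⇒ Q<K, forward
Step 1:
                   M          B          X
  Initial    0.04634     0.0559      0.183
  Change    -0.03989     0.0133    0.03989
  Equil     0.006454     0.0692     0.2229
  solve Keq expr → x = 0.0133; check Q = 2850

Q₀ = 3.443; Q < K (proceeds forward)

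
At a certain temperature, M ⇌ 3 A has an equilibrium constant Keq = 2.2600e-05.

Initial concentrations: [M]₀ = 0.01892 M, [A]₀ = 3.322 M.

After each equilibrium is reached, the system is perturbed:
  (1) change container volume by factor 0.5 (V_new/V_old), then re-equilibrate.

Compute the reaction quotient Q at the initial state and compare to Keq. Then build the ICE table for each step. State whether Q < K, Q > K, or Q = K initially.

Q₀ = 1938 vs Keq = 2.2600e-05 ⇒ Q>K, reverse
Step 1:
                    M           A
  Initial     0.01892       3.322
  Change        1.098      -3.293
  Equil         1.116     0.02933
  solve Keq expr → x = -1.098; check Q = 2.2600e-05
Then change container volume by factor 0.5 (V_new/V_old).
Step 2:
                    M           A
  Initial       2.233     0.05866
  Change     0.007222    -0.02167
  Equil          2.24     0.03699
  solve Keq expr → x = -0.007222; check Q = 2.2600e-05

Q₀ = 1938; Q > K (proceeds reverse)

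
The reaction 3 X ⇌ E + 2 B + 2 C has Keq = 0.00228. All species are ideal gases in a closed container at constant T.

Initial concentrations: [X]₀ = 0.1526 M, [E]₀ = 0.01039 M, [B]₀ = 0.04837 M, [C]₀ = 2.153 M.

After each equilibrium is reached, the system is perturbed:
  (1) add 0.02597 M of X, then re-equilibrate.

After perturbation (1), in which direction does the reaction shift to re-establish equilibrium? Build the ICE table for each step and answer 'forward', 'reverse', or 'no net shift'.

Q₀ = 0.03171 vs Keq = 0.00228 ⇒ Q>K, reverse
Step 1:
                   X          E          B          C
  I           0.1526    0.01039    0.04837      2.153
  C          0.02352  -0.007839   -0.01568   -0.01568
  E           0.1761   0.002551    0.03269      2.137
  solve Keq expr → x = -0.007839; check Q = 0.00228
Then add 0.02597 M of X.
Step 2:
                   X          E          B          C
  I           0.2021   0.002551    0.03269      2.137
  C        -0.002445 8.1512e-04    0.00163    0.00163
  E           0.1996   0.003366    0.03432      2.139
  solve Keq expr → x = 8.1512e-04; check Q = 0.00228

Direction: forward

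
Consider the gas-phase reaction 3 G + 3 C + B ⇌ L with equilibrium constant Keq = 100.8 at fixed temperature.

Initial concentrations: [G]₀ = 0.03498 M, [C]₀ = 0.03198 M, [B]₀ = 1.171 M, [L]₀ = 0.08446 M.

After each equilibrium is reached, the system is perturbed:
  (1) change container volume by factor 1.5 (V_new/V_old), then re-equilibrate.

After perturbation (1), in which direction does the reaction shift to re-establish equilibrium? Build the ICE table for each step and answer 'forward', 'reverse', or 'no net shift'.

Direction: reverse

Q₀ = 5.1523e+07 vs Keq = 100.8 ⇒ Q>K, reverse
Step 1:
                   G          C          B          L
  I          0.03498    0.03198      1.171    0.08446
  C           0.1971     0.1971    0.06571   -0.06571
  E           0.2321     0.2291      1.237    0.01875
  solve Keq expr → x = -0.06571; check Q = 100.8
Then change container volume by factor 1.5 (V_new/V_old).
Step 2:
                   G          C          B          L
  I           0.1547     0.1527     0.8245     0.0125
  C          0.02832    0.02832   0.009439  -0.009439
  E           0.1831     0.1811     0.8339   0.003061
  solve Keq expr → x = -0.009439; check Q = 100.8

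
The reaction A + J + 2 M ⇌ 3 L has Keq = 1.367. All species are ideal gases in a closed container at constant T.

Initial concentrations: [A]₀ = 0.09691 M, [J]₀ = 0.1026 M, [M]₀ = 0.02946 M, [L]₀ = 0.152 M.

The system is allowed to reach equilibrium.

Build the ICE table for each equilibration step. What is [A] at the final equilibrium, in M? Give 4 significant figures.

Q₀ = 407 vs Keq = 1.367 ⇒ Q>K, reverse
Step 1:
                   A          J          M          L
  init       0.09691     0.1026    0.02946      0.152
  Δ          0.03123    0.03123    0.06247    -0.0937
  eq          0.1281     0.1338    0.09193     0.0583
  solve Keq expr → x = -0.03123; check Q = 1.367

[A]_eq = 0.1281 M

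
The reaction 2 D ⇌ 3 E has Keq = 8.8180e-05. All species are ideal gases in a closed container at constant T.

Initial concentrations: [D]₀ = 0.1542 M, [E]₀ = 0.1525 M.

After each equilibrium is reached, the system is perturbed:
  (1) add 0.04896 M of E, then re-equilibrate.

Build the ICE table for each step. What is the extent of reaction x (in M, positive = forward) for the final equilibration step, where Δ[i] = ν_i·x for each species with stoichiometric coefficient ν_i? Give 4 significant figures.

Q₀ = 0.1492 vs Keq = 8.8180e-05 ⇒ Q>K, reverse
Step 1:
                   D          E
  I           0.1542     0.1525
  C          0.09007    -0.1351
  E           0.2443    0.01739
  solve Keq expr → x = -0.04504; check Q = 8.8180e-05
Then add 0.04896 M of E.
Step 2:
                   D          E
  I           0.2443    0.06635
  C          0.03166   -0.04749
  E           0.2759    0.01886
  solve Keq expr → x = -0.01583; check Q = 8.8180e-05

x = -0.01583 M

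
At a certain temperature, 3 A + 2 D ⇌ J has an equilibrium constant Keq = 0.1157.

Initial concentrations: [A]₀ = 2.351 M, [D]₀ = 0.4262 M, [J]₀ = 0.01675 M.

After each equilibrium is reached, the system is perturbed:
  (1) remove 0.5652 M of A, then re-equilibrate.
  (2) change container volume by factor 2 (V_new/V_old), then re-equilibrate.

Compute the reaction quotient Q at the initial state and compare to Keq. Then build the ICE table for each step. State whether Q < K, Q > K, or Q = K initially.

Q₀ = 0.007096; Q < K (proceeds forward)

Q₀ = 0.007096 vs Keq = 0.1157 ⇒ Q<K, forward
Step 1:
                    A           D           J
  Initial       2.351      0.4262     0.01675
  Change       -0.217     -0.1447     0.07235
  Equil         2.134      0.2815      0.0891
  solve Keq expr → x = 0.07235; check Q = 0.1157
Then remove 0.5652 M of A.
Step 2:
                    A           D           J
  Initial       1.569      0.2815      0.0891
  Change      0.08635     0.05757    -0.02878
  Equil         1.655      0.3391     0.06031
  solve Keq expr → x = -0.02878; check Q = 0.1157
Then change container volume by factor 2 (V_new/V_old).
Step 3:
                    A           D           J
  Initial      0.8276      0.1695     0.03016
  Change      0.07784     0.05189    -0.02595
  Equil        0.9054      0.2214     0.00421
  solve Keq expr → x = -0.02595; check Q = 0.1157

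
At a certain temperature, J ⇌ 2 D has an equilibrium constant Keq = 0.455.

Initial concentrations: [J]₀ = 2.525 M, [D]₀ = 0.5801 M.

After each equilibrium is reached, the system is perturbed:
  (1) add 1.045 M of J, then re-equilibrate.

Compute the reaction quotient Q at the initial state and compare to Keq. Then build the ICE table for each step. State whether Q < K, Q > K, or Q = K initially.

Q₀ = 0.1333; Q < K (proceeds forward)

Q₀ = 0.1333 vs Keq = 0.455 ⇒ Q<K, forward
Step 1:
                  J         D
  I           2.525    0.5801
  C         -0.2218    0.4436
  E           2.303     1.024
  solve Keq expr → x = 0.2218; check Q = 0.455
Then add 1.045 M of J.
Step 2:
                  J         D
  I           3.348     1.024
  C        -0.09634    0.1927
  E           3.252     1.216
  solve Keq expr → x = 0.09634; check Q = 0.455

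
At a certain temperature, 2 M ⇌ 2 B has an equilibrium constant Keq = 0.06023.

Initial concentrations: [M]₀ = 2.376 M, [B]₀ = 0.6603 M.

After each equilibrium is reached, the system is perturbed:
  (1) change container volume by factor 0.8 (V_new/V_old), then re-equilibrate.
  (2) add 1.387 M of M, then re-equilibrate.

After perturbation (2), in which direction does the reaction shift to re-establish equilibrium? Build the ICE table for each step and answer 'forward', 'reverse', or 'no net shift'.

Direction: forward

Q₀ = 0.07723 vs Keq = 0.06023 ⇒ Q>K, reverse
Step 1:
                   M          B
  init         2.376     0.6603
  Δ          0.06198   -0.06198
  eq           2.438     0.5983
  solve Keq expr → x = -0.03099; check Q = 0.06023
Then change container volume by factor 0.8 (V_new/V_old).
Step 2:
                   M          B
  init         3.047     0.7479
  Δ                0          0
  eq           3.047     0.7479
  solve Keq expr → x = 0; check Q = 0.06023
Then add 1.387 M of M.
Step 3:
                   M          B
  init         4.434     0.7479
  Δ          -0.2733     0.2733
  eq           4.161      1.021
  solve Keq expr → x = 0.1367; check Q = 0.06023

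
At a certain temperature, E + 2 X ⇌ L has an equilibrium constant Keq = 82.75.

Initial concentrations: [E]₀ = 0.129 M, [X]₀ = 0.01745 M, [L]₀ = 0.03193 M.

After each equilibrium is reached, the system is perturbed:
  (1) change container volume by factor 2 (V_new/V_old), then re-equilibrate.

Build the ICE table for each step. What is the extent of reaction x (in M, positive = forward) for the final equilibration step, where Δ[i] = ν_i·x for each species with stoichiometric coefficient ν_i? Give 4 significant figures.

Q₀ = 812.9 vs Keq = 82.75 ⇒ Q>K, reverse
Step 1:
                   E          X          L
  init         0.129    0.01745    0.03193
  Δ          0.01196    0.02392   -0.01196
  eq           0.141    0.04137    0.01997
  solve Keq expr → x = -0.01196; check Q = 82.75
Then change container volume by factor 2 (V_new/V_old).
Step 2:
                   E          X          L
  init       0.07048    0.02069   0.009984
  Δ         0.004509   0.009017  -0.004509
  eq         0.07499     0.0297   0.005475
  solve Keq expr → x = -0.004509; check Q = 82.75

x = -0.004509 M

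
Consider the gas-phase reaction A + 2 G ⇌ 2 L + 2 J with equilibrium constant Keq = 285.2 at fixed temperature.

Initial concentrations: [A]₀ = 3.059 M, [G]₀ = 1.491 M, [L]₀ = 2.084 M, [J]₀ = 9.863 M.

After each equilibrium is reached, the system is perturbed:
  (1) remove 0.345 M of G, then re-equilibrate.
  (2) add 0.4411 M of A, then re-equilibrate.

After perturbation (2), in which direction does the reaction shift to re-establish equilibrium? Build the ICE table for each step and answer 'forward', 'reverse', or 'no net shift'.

Q₀ = 62.13 vs Keq = 285.2 ⇒ Q<K, forward
Step 1:
                    A           G           L           J
  Initial       3.059       1.491       2.084       9.863
  Change      -0.2645     -0.5291      0.5291      0.5291
  Equil         2.794      0.9619       2.613       10.39
  solve Keq expr → x = 0.2645; check Q = 285.2
Then remove 0.345 M of G.
Step 2:
                    A           G           L           J
  Initial       2.794      0.6169       2.613       10.39
  Change       0.1129      0.2259     -0.2259     -0.2259
  Equil         2.907      0.8428       2.387       10.17
  solve Keq expr → x = -0.1129; check Q = 285.2
Then add 0.4411 M of A.
Step 3:
                    A           G           L           J
  Initial       3.348      0.8428       2.387       10.17
  Change     -0.01958    -0.03916     0.03916     0.03916
  Equil         3.329      0.8036       2.426       10.21
  solve Keq expr → x = 0.01958; check Q = 285.2

Direction: forward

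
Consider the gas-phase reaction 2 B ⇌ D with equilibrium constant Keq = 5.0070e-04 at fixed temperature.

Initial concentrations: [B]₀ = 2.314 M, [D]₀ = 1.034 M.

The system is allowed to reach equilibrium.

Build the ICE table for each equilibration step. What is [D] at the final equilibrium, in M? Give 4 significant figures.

Q₀ = 0.1931 vs Keq = 5.0070e-04 ⇒ Q>K, reverse
Step 1:
                   B          D
  Initial      2.314      1.034
  Change       2.049     -1.024
  Equil        4.363   0.009531
  solve Keq expr → x = -1.024; check Q = 5.0070e-04

[D]_eq = 0.009531 M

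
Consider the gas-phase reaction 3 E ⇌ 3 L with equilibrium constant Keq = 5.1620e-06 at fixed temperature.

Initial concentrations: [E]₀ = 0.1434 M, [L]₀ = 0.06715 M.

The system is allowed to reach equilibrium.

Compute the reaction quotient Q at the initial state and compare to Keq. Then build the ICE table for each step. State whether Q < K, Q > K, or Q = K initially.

Q₀ = 0.1027 vs Keq = 5.1620e-06 ⇒ Q>K, reverse
Step 1:
                  E         L
  I          0.1434   0.06715
  C         0.06357  -0.06357
  E           0.207  0.003577
  solve Keq expr → x = -0.02119; check Q = 5.1620e-06

Q₀ = 0.1027; Q > K (proceeds reverse)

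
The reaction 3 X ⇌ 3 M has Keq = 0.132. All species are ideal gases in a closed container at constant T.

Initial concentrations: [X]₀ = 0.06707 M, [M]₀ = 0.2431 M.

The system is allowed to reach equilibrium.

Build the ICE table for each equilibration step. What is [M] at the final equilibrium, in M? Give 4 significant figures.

[M]_eq = 0.1046 M

Q₀ = 47.62 vs Keq = 0.132 ⇒ Q>K, reverse
Step 1:
                   X          M
  init       0.06707     0.2431
  Δ           0.1385    -0.1385
  eq          0.2055     0.1046
  solve Keq expr → x = -0.04615; check Q = 0.132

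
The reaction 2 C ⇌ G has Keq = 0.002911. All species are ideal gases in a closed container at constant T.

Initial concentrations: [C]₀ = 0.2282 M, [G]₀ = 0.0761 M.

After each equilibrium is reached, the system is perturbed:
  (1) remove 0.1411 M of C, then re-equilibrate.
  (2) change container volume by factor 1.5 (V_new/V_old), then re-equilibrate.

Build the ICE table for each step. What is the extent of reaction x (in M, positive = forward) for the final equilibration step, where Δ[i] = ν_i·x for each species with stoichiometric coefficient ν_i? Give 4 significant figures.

x = -3.6872e-05 M

Q₀ = 1.461 vs Keq = 0.002911 ⇒ Q>K, reverse
Step 1:
                   C          G
  I           0.2282     0.0761
  C           0.1514   -0.07568
  E           0.3796 4.1938e-04
  solve Keq expr → x = -0.07568; check Q = 0.002911
Then remove 0.1411 M of C.
Step 2:
                   C          G
  I           0.2385 4.1938e-04
  C       5.0629e-04 -2.5314e-04
  E            0.239 1.6623e-04
  solve Keq expr → x = -2.5314e-04; check Q = 0.002911
Then change container volume by factor 1.5 (V_new/V_old).
Step 3:
                   C          G
  I           0.1593 1.1082e-04
  C       7.3745e-05 -3.6872e-05
  E           0.1594 7.3950e-05
  solve Keq expr → x = -3.6872e-05; check Q = 0.002911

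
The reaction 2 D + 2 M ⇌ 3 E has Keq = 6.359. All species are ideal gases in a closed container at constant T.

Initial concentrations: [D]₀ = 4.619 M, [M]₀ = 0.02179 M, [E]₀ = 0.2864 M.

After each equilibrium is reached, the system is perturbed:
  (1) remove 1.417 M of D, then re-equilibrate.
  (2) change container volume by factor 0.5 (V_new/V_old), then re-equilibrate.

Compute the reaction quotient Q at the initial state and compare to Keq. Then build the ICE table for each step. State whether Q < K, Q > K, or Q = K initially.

Q₀ = 2.319 vs Keq = 6.359 ⇒ Q<K, forward
Step 1:
                    D           M           E
  init          4.619     0.02179      0.2864
  Δ         -0.007794   -0.007794     0.01169
  eq            4.611       0.014      0.2981
  solve Keq expr → x = 0.003897; check Q = 6.359
Then remove 1.417 M of D.
Step 2:
                    D           M           E
  init          3.194       0.014      0.2981
  Δ          0.005364    0.005364   -0.008046
  eq              3.2     0.01936        0.29
  solve Keq expr → x = -0.002682; check Q = 6.359
Then change container volume by factor 0.5 (V_new/V_old).
Step 3:
                    D           M           E
  init          6.399     0.03872      0.5801
  Δ           -0.0102     -0.0102     0.01531
  eq            6.389     0.02852      0.5954
  solve Keq expr → x = 0.005102; check Q = 6.359

Q₀ = 2.319; Q < K (proceeds forward)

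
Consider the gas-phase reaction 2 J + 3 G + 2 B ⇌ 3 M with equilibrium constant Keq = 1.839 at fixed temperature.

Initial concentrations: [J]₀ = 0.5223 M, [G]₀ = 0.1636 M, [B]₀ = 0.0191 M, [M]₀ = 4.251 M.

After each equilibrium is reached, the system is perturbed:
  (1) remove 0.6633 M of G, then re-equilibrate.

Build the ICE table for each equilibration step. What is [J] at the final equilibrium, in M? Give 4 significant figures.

Q₀ = 1.7629e+08 vs Keq = 1.839 ⇒ Q>K, reverse
Step 1:
                   J          G          B          M
  I           0.5223     0.1636     0.0191      4.251
  C            1.003      1.504      1.003     -1.504
  E            1.525      1.668      1.022      2.747
  solve Keq expr → x = -0.5014; check Q = 1.839
Then remove 0.6633 M of G.
Step 2:
                   J          G          B          M
  I            1.525      1.005      1.022      2.747
  C           0.1738     0.2606     0.1738    -0.2606
  E            1.699      1.265      1.196      2.486
  solve Keq expr → x = -0.08688; check Q = 1.839

[J]_eq = 1.699 M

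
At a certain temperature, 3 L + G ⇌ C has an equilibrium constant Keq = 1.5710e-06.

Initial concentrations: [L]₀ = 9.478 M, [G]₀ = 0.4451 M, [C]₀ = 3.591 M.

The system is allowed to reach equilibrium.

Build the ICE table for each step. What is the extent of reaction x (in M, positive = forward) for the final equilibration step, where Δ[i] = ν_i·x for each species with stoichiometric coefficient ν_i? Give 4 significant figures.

x = -3.54 M

Q₀ = 0.009476 vs Keq = 1.5710e-06 ⇒ Q>K, reverse
Step 1:
                   L          G          C
  Initial      9.478     0.4451      3.591
  Change       10.62       3.54      -3.54
  Equil         20.1      3.985    0.05083
  solve Keq expr → x = -3.54; check Q = 1.5710e-06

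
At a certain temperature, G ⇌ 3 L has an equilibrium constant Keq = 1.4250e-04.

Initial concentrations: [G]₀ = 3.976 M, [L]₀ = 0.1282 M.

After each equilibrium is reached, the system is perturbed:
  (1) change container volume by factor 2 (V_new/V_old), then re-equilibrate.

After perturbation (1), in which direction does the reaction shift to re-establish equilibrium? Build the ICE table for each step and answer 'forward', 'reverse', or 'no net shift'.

Q₀ = 5.2993e-04 vs Keq = 1.4250e-04 ⇒ Q>K, reverse
Step 1:
                    G           L
  init          3.976      0.1282
  Δ           0.01512    -0.04535
  eq            3.991     0.08285
  solve Keq expr → x = -0.01512; check Q = 1.4250e-04
Then change container volume by factor 2 (V_new/V_old).
Step 2:
                    G           L
  init          1.996     0.04143
  Δ         -0.008082     0.02424
  eq            1.987     0.06567
  solve Keq expr → x = 0.008082; check Q = 1.4250e-04

Direction: forward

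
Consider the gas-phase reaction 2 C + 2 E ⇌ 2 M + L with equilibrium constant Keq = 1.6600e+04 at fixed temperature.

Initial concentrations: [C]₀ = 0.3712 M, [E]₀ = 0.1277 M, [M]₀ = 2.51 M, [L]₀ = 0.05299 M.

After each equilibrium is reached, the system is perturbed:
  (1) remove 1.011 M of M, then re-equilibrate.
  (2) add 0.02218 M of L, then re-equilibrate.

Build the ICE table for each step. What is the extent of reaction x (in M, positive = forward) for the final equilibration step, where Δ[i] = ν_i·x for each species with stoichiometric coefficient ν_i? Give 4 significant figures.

Q₀ = 148.6 vs Keq = 1.6600e+04 ⇒ Q<K, forward
Step 1:
                  C         E         M         L
  init       0.3712    0.1277      2.51   0.05299
  Δ         -0.1032   -0.1032    0.1032   0.05161
  eq          0.268   0.02448     2.613    0.1046
  solve Keq expr → x = 0.05161; check Q = 1.6600e+04
Then remove 1.011 M of M.
Step 2:
                  C         E         M         L
  init        0.268   0.02448     1.602    0.1046
  Δ       -0.008575 -0.008575  0.008575  0.004287
  eq         0.2594    0.0159     1.611    0.1089
  solve Keq expr → x = 0.004287; check Q = 1.6600e+04
Then add 0.02218 M of L.
Step 3:
                  C         E         M         L
  init       0.2594    0.0159     1.611    0.1311
  Δ        0.001391  0.001391 -0.001391 -6.9533e-04
  eq         0.2608   0.01729     1.609    0.1304
  solve Keq expr → x = -6.9533e-04; check Q = 1.6600e+04

x = -6.9533e-04 M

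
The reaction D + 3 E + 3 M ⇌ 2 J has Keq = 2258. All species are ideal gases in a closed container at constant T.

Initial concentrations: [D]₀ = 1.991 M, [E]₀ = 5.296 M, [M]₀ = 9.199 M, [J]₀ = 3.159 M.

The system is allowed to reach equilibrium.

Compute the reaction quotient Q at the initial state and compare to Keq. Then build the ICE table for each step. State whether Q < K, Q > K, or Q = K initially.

Q₀ = 4.3347e-05; Q < K (proceeds forward)

Q₀ = 4.3347e-05 vs Keq = 2258 ⇒ Q<K, forward
Step 1:
                  D         E         M         J
  init        1.991     5.296     9.199     3.159
  Δ           -1.73    -5.191    -5.191     3.461
  eq         0.2607     0.105     4.008      6.62
  solve Keq expr → x = 1.73; check Q = 2258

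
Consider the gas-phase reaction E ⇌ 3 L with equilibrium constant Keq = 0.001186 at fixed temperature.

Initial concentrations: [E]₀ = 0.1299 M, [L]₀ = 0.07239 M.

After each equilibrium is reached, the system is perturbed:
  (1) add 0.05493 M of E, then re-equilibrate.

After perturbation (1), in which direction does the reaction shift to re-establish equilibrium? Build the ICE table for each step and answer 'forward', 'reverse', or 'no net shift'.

Q₀ = 0.00292 vs Keq = 0.001186 ⇒ Q>K, reverse
Step 1:
                    E           L
  I            0.1299     0.07239
  C           0.00599    -0.01797
  E            0.1359     0.05442
  solve Keq expr → x = -0.00599; check Q = 0.001186
Then add 0.05493 M of E.
Step 2:
                    E           L
  I            0.1908     0.05442
  C         -0.002099    0.006296
  E            0.1887     0.06072
  solve Keq expr → x = 0.002099; check Q = 0.001186

Direction: forward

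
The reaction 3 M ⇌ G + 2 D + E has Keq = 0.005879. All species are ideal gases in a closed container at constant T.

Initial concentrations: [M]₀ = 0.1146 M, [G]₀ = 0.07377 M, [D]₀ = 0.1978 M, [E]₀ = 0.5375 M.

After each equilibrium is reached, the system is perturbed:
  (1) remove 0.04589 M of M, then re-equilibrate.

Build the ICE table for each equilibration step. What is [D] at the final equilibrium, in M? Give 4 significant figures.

[D]_eq = 0.08884 M

Q₀ = 1.031 vs Keq = 0.005879 ⇒ Q>K, reverse
Step 1:
                    M           G           D           E
  Initial      0.1146     0.07377      0.1978      0.5375
  Change       0.1504    -0.05015     -0.1003    -0.05015
  Equil         0.265     0.02362     0.09751      0.4874
  solve Keq expr → x = -0.05015; check Q = 0.005879
Then remove 0.04589 M of M.
Step 2:
                    M           G           D           E
  Initial      0.2192     0.02362     0.09751      0.4874
  Change      0.01299   -0.004331   -0.008663   -0.004331
  Equil        0.2321     0.01929     0.08884       0.483
  solve Keq expr → x = -0.004331; check Q = 0.005879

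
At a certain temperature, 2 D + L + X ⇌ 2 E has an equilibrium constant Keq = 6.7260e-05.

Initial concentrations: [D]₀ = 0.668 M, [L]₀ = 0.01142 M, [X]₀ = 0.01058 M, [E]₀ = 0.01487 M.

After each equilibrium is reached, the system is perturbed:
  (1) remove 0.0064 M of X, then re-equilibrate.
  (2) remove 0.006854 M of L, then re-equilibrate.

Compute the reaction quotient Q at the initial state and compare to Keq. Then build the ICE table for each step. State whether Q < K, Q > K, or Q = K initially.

Q₀ = 4.101 vs Keq = 6.7260e-05 ⇒ Q>K, reverse
Step 1:
                    D           L           X           E
  init          0.668     0.01142     0.01058     0.01487
  Δ           0.01477    0.007384    0.007384    -0.01477
  eq           0.6828      0.0188     0.01796  1.0291e-04
  solve Keq expr → x = -0.007384; check Q = 6.7260e-05
Then remove 0.0064 M of X.
Step 2:
                    D           L           X           E
  init         0.6828      0.0188     0.01156  1.0291e-04
  Δ        2.0282e-05  1.0141e-05  1.0141e-05 -2.0282e-05
  eq           0.6828     0.01881     0.01157  8.2630e-05
  solve Keq expr → x = -1.0141e-05; check Q = 6.7260e-05
Then remove 0.006854 M of L.
Step 3:
                    D           L           X           E
  init         0.6828     0.01196     0.01157  8.2630e-05
  Δ        1.6701e-05  8.3503e-06  8.3503e-06 -1.6701e-05
  eq           0.6828     0.01197     0.01158  6.5929e-05
  solve Keq expr → x = -8.3503e-06; check Q = 6.7260e-05

Q₀ = 4.101; Q > K (proceeds reverse)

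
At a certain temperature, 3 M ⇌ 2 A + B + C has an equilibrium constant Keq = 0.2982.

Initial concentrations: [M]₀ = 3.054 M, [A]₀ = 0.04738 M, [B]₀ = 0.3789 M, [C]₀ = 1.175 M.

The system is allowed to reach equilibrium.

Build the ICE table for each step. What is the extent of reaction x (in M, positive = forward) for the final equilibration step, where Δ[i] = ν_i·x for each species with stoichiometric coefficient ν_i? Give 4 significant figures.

x = 0.4676 M

Q₀ = 3.5087e-05 vs Keq = 0.2982 ⇒ Q<K, forward
Step 1:
                  M         A         B         C
  init        3.054   0.04738    0.3789     1.175
  Δ          -1.403    0.9352    0.4676    0.4676
  eq          1.651    0.9826    0.8465     1.643
  solve Keq expr → x = 0.4676; check Q = 0.2982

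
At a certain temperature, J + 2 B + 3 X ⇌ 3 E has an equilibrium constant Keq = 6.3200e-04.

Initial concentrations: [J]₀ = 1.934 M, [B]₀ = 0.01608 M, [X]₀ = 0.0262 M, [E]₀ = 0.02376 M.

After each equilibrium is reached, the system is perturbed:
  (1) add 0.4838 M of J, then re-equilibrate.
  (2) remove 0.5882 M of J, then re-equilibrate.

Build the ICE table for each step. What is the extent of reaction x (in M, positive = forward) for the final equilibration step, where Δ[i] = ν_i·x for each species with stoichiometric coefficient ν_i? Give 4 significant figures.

Q₀ = 1491 vs Keq = 6.3200e-04 ⇒ Q>K, reverse
Step 1:
                   J          B          X          E
  I            1.934    0.01608     0.0262    0.02376
  C         0.007744    0.01549    0.02323   -0.02323
  E            1.942    0.03157    0.04943 5.2861e-04
  solve Keq expr → x = -0.007744; check Q = 6.3200e-04
Then add 0.4838 M of J.
Step 2:
                   J          B          X          E
  I            2.426    0.03157    0.04943 5.2861e-04
  C       -1.3303e-05 -2.6606e-05 -3.9909e-05 3.9909e-05
  E            2.426    0.03154    0.04939 5.6852e-04
  solve Keq expr → x = 1.3303e-05; check Q = 6.3200e-04
Then remove 0.5882 M of J.
Step 3:
                   J          B          X          E
  I            1.837    0.03154    0.04939 5.6852e-04
  C       1.6463e-05 3.2926e-05 4.9389e-05 -4.9389e-05
  E            1.837    0.03157    0.04944 5.1913e-04
  solve Keq expr → x = -1.6463e-05; check Q = 6.3200e-04

x = -1.6463e-05 M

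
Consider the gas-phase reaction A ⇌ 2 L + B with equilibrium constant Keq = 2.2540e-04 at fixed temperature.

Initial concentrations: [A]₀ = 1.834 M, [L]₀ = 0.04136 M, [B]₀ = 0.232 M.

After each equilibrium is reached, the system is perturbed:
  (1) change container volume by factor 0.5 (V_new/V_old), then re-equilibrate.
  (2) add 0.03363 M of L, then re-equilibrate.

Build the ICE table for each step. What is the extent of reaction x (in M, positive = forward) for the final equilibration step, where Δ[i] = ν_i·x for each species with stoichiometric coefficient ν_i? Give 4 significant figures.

x = -0.01636 M

Q₀ = 2.1640e-04 vs Keq = 2.2540e-04 ⇒ Q<K, forward
Step 1:
                  A         L         B
  init        1.834   0.04136     0.232
  Δ       -4.0511e-04 8.1022e-04 4.0511e-04
  eq          1.834   0.04217    0.2324
  solve Keq expr → x = 4.0511e-04; check Q = 2.2540e-04
Then change container volume by factor 0.5 (V_new/V_old).
Step 2:
                  A         L         B
  init        3.667   0.08434    0.4648
  Δ         0.02054  -0.04109  -0.02054
  eq          3.688   0.04325    0.4443
  solve Keq expr → x = -0.02054; check Q = 2.2540e-04
Then add 0.03363 M of L.
Step 3:
                  A         L         B
  init        3.688   0.07688    0.4443
  Δ         0.01636  -0.03271  -0.01636
  eq          3.704   0.04417    0.4279
  solve Keq expr → x = -0.01636; check Q = 2.2540e-04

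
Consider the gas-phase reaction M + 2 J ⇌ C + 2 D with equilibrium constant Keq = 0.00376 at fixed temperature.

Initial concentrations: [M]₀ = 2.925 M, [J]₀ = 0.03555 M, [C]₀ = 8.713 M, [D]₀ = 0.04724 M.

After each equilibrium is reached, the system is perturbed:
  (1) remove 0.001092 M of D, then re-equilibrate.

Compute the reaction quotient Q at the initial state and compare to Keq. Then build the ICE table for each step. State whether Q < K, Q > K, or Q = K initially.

Q₀ = 5.26 vs Keq = 0.00376 ⇒ Q>K, reverse
Step 1:
                    M           J           C           D
  init          2.925     0.03555       8.713     0.04724
  Δ           0.02219     0.04439    -0.02219    -0.04439
  eq            2.947     0.07994       8.691    0.002854
  solve Keq expr → x = -0.02219; check Q = 0.00376
Then remove 0.001092 M of D.
Step 2:
                    M           J           C           D
  init          2.947     0.07994       8.691    0.001762
  Δ       -5.2701e-04   -0.001054  5.2701e-04    0.001054
  eq            2.947     0.07888       8.691    0.002816
  solve Keq expr → x = 5.2701e-04; check Q = 0.00376

Q₀ = 5.26; Q > K (proceeds reverse)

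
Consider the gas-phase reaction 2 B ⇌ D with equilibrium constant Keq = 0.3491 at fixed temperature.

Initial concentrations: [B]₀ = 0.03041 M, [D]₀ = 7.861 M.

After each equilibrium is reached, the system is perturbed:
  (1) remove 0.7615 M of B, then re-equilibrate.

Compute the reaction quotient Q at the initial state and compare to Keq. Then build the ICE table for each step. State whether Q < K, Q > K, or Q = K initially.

Q₀ = 8501; Q > K (proceeds reverse)

Q₀ = 8501 vs Keq = 0.3491 ⇒ Q>K, reverse
Step 1:
                   B          D
  I          0.03041      7.861
  C            4.057     -2.029
  E            4.087      5.832
  solve Keq expr → x = -2.029; check Q = 0.3491
Then remove 0.7615 M of B.
Step 2:
                   B          D
  I            3.326      5.832
  C           0.6466    -0.3233
  E            3.973      5.509
  solve Keq expr → x = -0.3233; check Q = 0.3491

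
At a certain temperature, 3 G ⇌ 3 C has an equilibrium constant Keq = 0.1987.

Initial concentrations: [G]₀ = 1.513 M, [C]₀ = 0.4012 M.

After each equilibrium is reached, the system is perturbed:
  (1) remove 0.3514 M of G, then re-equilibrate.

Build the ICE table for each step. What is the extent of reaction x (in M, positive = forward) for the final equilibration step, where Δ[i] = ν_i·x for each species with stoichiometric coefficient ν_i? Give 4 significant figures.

x = -0.04316 M

Q₀ = 0.01865 vs Keq = 0.1987 ⇒ Q<K, forward
Step 1:
                  G         C
  I           1.513    0.4012
  C         -0.3042    0.3042
  E           1.209    0.7054
  solve Keq expr → x = 0.1014; check Q = 0.1987
Then remove 0.3514 M of G.
Step 2:
                  G         C
  I          0.8574    0.7054
  C          0.1295   -0.1295
  E          0.9869    0.5759
  solve Keq expr → x = -0.04316; check Q = 0.1987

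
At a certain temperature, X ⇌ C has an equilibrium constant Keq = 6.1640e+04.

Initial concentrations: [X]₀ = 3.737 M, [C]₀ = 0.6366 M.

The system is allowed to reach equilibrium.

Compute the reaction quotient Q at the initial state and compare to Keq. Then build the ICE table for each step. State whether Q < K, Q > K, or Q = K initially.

Q₀ = 0.1704 vs Keq = 6.1640e+04 ⇒ Q<K, forward
Step 1:
                  X         C
  I           3.737    0.6366
  C          -3.737     3.737
  E       7.0953e-05     4.374
  solve Keq expr → x = 3.737; check Q = 6.1640e+04

Q₀ = 0.1704; Q < K (proceeds forward)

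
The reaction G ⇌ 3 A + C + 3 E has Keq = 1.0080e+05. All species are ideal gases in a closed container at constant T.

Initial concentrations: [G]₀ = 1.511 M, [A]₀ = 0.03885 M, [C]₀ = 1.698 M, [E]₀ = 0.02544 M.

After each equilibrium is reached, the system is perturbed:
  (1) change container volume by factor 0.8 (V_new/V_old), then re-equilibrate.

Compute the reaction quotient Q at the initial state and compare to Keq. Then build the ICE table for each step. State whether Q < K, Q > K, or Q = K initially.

Q₀ = 1.0849e-09; Q < K (proceeds forward)

Q₀ = 1.0849e-09 vs Keq = 1.0080e+05 ⇒ Q<K, forward
Step 1:
                  G         A         C         E
  Initial     1.511   0.03885     1.698   0.02544
  Change     -1.363     4.088     1.363     4.088
  Equil      0.1485     4.126     3.061     4.113
  solve Keq expr → x = 1.363; check Q = 1.0080e+05
Then change container volume by factor 0.8 (V_new/V_old).
Step 2:
                  G         A         C         E
  Initial    0.1856     5.158     3.826     5.141
  Change     0.1725   -0.5175   -0.1725   -0.5175
  Equil      0.3581     4.641     3.653     4.624
  solve Keq expr → x = -0.1725; check Q = 1.0080e+05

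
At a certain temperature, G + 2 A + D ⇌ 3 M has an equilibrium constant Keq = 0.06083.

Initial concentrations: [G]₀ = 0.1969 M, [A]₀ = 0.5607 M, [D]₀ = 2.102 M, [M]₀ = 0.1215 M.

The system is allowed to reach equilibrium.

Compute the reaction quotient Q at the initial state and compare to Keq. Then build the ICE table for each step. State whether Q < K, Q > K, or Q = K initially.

Q₀ = 0.01378 vs Keq = 0.06083 ⇒ Q<K, forward
Step 1:
                   G          A          D          M
  Initial     0.1969     0.5607      2.102     0.1215
  Change    -0.02025    -0.0405   -0.02025    0.06075
  Equil       0.1767     0.5202      2.082     0.1822
  solve Keq expr → x = 0.02025; check Q = 0.06083

Q₀ = 0.01378; Q < K (proceeds forward)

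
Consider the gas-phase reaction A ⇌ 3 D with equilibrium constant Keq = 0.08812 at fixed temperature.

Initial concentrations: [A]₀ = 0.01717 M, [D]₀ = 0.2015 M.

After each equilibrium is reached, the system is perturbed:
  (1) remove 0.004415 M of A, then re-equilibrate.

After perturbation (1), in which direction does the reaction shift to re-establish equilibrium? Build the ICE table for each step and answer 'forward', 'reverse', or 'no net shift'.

Direction: reverse

Q₀ = 0.4765 vs Keq = 0.08812 ⇒ Q>K, reverse
Step 1:
                  A         D
  init      0.01717    0.2015
  Δ         0.01839  -0.05517
  eq        0.03556    0.1463
  solve Keq expr → x = -0.01839; check Q = 0.08812
Then remove 0.004415 M of A.
Step 2:
                  A         D
  init      0.03114    0.1463
  Δ        0.001413 -0.004239
  eq        0.03256    0.1421
  solve Keq expr → x = -0.001413; check Q = 0.08812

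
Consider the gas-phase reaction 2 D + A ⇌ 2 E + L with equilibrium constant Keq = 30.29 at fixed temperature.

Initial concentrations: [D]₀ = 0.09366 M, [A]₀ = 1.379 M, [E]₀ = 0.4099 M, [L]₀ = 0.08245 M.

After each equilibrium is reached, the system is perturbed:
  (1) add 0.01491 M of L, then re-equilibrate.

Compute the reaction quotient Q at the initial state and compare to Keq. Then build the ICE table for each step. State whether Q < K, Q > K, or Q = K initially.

Q₀ = 1.145; Q < K (proceeds forward)

Q₀ = 1.145 vs Keq = 30.29 ⇒ Q<K, forward
Step 1:
                    D           A           E           L
  Initial     0.09366       1.379      0.4099     0.08245
  Change      -0.0681    -0.03405      0.0681     0.03405
  Equil       0.02556       1.345       0.478      0.1165
  solve Keq expr → x = 0.03405; check Q = 30.29
Then add 0.01491 M of L.
Step 2:
                    D           A           E           L
  Initial     0.02556       1.345       0.478      0.1314
  Change     0.001425  7.1247e-04   -0.001425 -7.1247e-04
  Equil       0.02699       1.346      0.4766      0.1307
  solve Keq expr → x = -7.1247e-04; check Q = 30.29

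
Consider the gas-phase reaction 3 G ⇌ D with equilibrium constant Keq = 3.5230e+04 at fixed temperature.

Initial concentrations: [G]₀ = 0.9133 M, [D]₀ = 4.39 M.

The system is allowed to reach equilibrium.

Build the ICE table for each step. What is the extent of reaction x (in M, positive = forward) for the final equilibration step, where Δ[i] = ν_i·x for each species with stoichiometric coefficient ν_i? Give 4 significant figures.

Q₀ = 5.763 vs Keq = 3.5230e+04 ⇒ Q<K, forward
Step 1:
                  G         D
  init       0.9133      4.39
  Δ         -0.8623    0.2874
  eq        0.05102     4.677
  solve Keq expr → x = 0.2874; check Q = 3.5230e+04

x = 0.2874 M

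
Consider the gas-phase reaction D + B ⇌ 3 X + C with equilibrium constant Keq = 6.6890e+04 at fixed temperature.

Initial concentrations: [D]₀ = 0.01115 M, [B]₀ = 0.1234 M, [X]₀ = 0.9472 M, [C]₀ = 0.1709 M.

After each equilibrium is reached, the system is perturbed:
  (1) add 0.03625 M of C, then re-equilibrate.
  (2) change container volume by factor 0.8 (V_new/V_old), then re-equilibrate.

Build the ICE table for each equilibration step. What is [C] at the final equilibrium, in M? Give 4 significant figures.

Q₀ = 105.6 vs Keq = 6.6890e+04 ⇒ Q<K, forward
Step 1:
                    D           B           X           C
  init        0.01115      0.1234      0.9472      0.1709
  Δ          -0.01113    -0.01113     0.03338     0.01113
  eq       2.2853e-05      0.1123      0.9806       0.182
  solve Keq expr → x = 0.01113; check Q = 6.6890e+04
Then add 0.03625 M of C.
Step 2:
                    D           B           X           C
  init     2.2853e-05      0.1123      0.9806      0.2183
  Δ        4.5483e-06  4.5483e-06 -1.3645e-05 -4.5483e-06
  eq       2.7402e-05      0.1123      0.9806      0.2183
  solve Keq expr → x = -4.5483e-06; check Q = 6.6890e+04
Then change container volume by factor 0.8 (V_new/V_old).
Step 3:
                    D           B           X           C
  init     3.4252e-05      0.1403       1.226      0.2728
  Δ        1.9248e-05  1.9248e-05 -5.7745e-05 -1.9248e-05
  eq       5.3500e-05      0.1404       1.226      0.2728
  solve Keq expr → x = -1.9248e-05; check Q = 6.6890e+04

[C]_eq = 0.2728 M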